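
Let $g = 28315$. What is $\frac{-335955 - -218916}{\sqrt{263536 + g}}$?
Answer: $- \frac{117039 \sqrt{291851}}{291851} \approx -216.65$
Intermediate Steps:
$\frac{-335955 - -218916}{\sqrt{263536 + g}} = \frac{-335955 - -218916}{\sqrt{263536 + 28315}} = \frac{-335955 + 218916}{\sqrt{291851}} = - 117039 \frac{\sqrt{291851}}{291851} = - \frac{117039 \sqrt{291851}}{291851}$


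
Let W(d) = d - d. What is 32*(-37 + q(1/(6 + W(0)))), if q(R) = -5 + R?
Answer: -4016/3 ≈ -1338.7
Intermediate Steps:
W(d) = 0
32*(-37 + q(1/(6 + W(0)))) = 32*(-37 + (-5 + 1/(6 + 0))) = 32*(-37 + (-5 + 1/6)) = 32*(-37 + (-5 + ⅙)) = 32*(-37 - 29/6) = 32*(-251/6) = -4016/3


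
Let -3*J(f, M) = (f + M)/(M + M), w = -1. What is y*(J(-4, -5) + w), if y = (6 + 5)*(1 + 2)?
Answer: -429/10 ≈ -42.900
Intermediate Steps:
y = 33 (y = 11*3 = 33)
J(f, M) = -(M + f)/(6*M) (J(f, M) = -(f + M)/(3*(M + M)) = -(M + f)/(3*(2*M)) = -(M + f)*1/(2*M)/3 = -(M + f)/(6*M))
y*(J(-4, -5) + w) = 33*((1/6)*(-1*(-5) - 1*(-4))/(-5) - 1) = 33*((1/6)*(-1/5)*(5 + 4) - 1) = 33*((1/6)*(-1/5)*9 - 1) = 33*(-3/10 - 1) = 33*(-13/10) = -429/10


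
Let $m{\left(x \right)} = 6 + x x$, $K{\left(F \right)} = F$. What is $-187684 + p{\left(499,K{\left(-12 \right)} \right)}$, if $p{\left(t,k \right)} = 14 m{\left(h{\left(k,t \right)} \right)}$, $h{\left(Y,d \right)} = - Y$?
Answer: $-185584$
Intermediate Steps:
$m{\left(x \right)} = 6 + x^{2}$
$p{\left(t,k \right)} = 84 + 14 k^{2}$ ($p{\left(t,k \right)} = 14 \left(6 + \left(- k\right)^{2}\right) = 14 \left(6 + k^{2}\right) = 84 + 14 k^{2}$)
$-187684 + p{\left(499,K{\left(-12 \right)} \right)} = -187684 + \left(84 + 14 \left(-12\right)^{2}\right) = -187684 + \left(84 + 14 \cdot 144\right) = -187684 + \left(84 + 2016\right) = -187684 + 2100 = -185584$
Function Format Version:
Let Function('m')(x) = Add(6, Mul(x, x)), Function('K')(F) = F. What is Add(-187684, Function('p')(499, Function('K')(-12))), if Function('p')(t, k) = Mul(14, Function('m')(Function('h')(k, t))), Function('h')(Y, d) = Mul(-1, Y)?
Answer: -185584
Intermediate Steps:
Function('m')(x) = Add(6, Pow(x, 2))
Function('p')(t, k) = Add(84, Mul(14, Pow(k, 2))) (Function('p')(t, k) = Mul(14, Add(6, Pow(Mul(-1, k), 2))) = Mul(14, Add(6, Pow(k, 2))) = Add(84, Mul(14, Pow(k, 2))))
Add(-187684, Function('p')(499, Function('K')(-12))) = Add(-187684, Add(84, Mul(14, Pow(-12, 2)))) = Add(-187684, Add(84, Mul(14, 144))) = Add(-187684, Add(84, 2016)) = Add(-187684, 2100) = -185584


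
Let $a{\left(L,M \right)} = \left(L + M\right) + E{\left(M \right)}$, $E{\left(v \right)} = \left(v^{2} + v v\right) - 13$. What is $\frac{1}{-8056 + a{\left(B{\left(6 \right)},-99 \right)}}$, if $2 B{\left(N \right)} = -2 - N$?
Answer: $\frac{1}{11430} \approx 8.7489 \cdot 10^{-5}$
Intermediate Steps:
$B{\left(N \right)} = -1 - \frac{N}{2}$ ($B{\left(N \right)} = \frac{-2 - N}{2} = -1 - \frac{N}{2}$)
$E{\left(v \right)} = -13 + 2 v^{2}$ ($E{\left(v \right)} = \left(v^{2} + v^{2}\right) - 13 = 2 v^{2} - 13 = -13 + 2 v^{2}$)
$a{\left(L,M \right)} = -13 + L + M + 2 M^{2}$ ($a{\left(L,M \right)} = \left(L + M\right) + \left(-13 + 2 M^{2}\right) = -13 + L + M + 2 M^{2}$)
$\frac{1}{-8056 + a{\left(B{\left(6 \right)},-99 \right)}} = \frac{1}{-8056 - \left(116 - 19602\right)} = \frac{1}{-8056 - -19486} = \frac{1}{-8056 + 19486} = \frac{1}{11430}$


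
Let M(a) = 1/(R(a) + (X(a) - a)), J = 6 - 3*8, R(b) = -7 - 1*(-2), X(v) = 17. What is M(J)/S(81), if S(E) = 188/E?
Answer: 27/1880 ≈ 0.014362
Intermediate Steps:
R(b) = -5 (R(b) = -7 + 2 = -5)
J = -18 (J = 6 - 24 = -18)
M(a) = 1/(12 - a) (M(a) = 1/(-5 + (17 - a)) = 1/(12 - a))
M(J)/S(81) = (-1/(-12 - 18))/((188/81)) = (-1/(-30))/((188*(1/81))) = (-1*(-1/30))/(188/81) = (1/30)*(81/188) = 27/1880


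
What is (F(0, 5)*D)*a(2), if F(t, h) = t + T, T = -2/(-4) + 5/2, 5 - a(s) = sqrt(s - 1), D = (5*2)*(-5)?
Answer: -600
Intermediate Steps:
D = -50 (D = 10*(-5) = -50)
a(s) = 5 - sqrt(-1 + s) (a(s) = 5 - sqrt(s - 1) = 5 - sqrt(-1 + s))
T = 3 (T = -2*(-1/4) + 5*(1/2) = 1/2 + 5/2 = 3)
F(t, h) = 3 + t (F(t, h) = t + 3 = 3 + t)
(F(0, 5)*D)*a(2) = ((3 + 0)*(-50))*(5 - sqrt(-1 + 2)) = (3*(-50))*(5 - sqrt(1)) = -150*(5 - 1*1) = -150*(5 - 1) = -150*4 = -600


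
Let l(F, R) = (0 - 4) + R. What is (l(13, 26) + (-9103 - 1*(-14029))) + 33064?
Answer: 38012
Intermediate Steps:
l(F, R) = -4 + R
(l(13, 26) + (-9103 - 1*(-14029))) + 33064 = ((-4 + 26) + (-9103 - 1*(-14029))) + 33064 = (22 + (-9103 + 14029)) + 33064 = (22 + 4926) + 33064 = 4948 + 33064 = 38012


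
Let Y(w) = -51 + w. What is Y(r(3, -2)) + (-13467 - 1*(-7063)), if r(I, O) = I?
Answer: -6452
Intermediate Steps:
Y(r(3, -2)) + (-13467 - 1*(-7063)) = (-51 + 3) + (-13467 - 1*(-7063)) = -48 + (-13467 + 7063) = -48 - 6404 = -6452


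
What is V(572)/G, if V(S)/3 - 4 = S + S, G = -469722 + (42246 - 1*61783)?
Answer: -3444/489259 ≈ -0.0070392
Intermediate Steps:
G = -489259 (G = -469722 + (42246 - 61783) = -469722 - 19537 = -489259)
V(S) = 12 + 6*S (V(S) = 12 + 3*(S + S) = 12 + 3*(2*S) = 12 + 6*S)
V(572)/G = (12 + 6*572)/(-489259) = (12 + 3432)*(-1/489259) = 3444*(-1/489259) = -3444/489259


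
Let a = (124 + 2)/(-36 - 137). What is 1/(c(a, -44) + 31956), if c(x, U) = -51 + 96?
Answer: 1/32001 ≈ 3.1249e-5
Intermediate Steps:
a = -126/173 (a = 126/(-173) = 126*(-1/173) = -126/173 ≈ -0.72832)
c(x, U) = 45
1/(c(a, -44) + 31956) = 1/(45 + 31956) = 1/32001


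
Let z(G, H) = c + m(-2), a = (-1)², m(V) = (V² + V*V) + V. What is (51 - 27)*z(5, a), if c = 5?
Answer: 264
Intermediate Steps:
m(V) = V + 2*V² (m(V) = (V² + V²) + V = 2*V² + V = V + 2*V²)
a = 1
z(G, H) = 11 (z(G, H) = 5 - 2*(1 + 2*(-2)) = 5 - 2*(1 - 4) = 5 - 2*(-3) = 5 + 6 = 11)
(51 - 27)*z(5, a) = (51 - 27)*11 = 24*11 = 264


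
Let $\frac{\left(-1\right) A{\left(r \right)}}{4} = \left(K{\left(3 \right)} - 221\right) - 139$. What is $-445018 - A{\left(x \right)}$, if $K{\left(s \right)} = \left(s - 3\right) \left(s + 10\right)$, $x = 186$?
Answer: $-446458$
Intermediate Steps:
$K{\left(s \right)} = \left(-3 + s\right) \left(10 + s\right)$
$A{\left(r \right)} = 1440$ ($A{\left(r \right)} = - 4 \left(\left(\left(-30 + 3^{2} + 7 \cdot 3\right) - 221\right) - 139\right) = - 4 \left(\left(\left(-30 + 9 + 21\right) - 221\right) - 139\right) = - 4 \left(\left(0 - 221\right) - 139\right) = - 4 \left(-221 - 139\right) = \left(-4\right) \left(-360\right) = 1440$)
$-445018 - A{\left(x \right)} = -445018 - 1440 = -446458$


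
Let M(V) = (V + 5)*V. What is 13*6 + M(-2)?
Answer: 72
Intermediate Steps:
M(V) = V*(5 + V) (M(V) = (5 + V)*V = V*(5 + V))
13*6 + M(-2) = 13*6 - 2*(5 - 2) = 78 - 2*3 = 78 - 6 = 72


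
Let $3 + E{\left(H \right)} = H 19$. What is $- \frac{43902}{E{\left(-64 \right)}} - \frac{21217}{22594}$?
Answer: $\frac{966058265}{27542086} \approx 35.076$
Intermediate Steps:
$E{\left(H \right)} = -3 + 19 H$ ($E{\left(H \right)} = -3 + H 19 = -3 + 19 H$)
$- \frac{43902}{E{\left(-64 \right)}} - \frac{21217}{22594} = - \frac{43902}{-3 + 19 \left(-64\right)} - \frac{21217}{22594} = - \frac{43902}{-3 - 1216} - \frac{21217}{22594} = - \frac{43902}{-1219} - \frac{21217}{22594} = \left(-43902\right) \left(- \frac{1}{1219}\right) - \frac{21217}{22594} = \frac{43902}{1219} - \frac{21217}{22594} = \frac{966058265}{27542086}$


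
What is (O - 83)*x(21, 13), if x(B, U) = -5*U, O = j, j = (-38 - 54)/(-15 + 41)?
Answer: 5625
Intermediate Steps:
j = -46/13 (j = -92/26 = -92*1/26 = -46/13 ≈ -3.5385)
O = -46/13 ≈ -3.5385
(O - 83)*x(21, 13) = (-46/13 - 83)*(-5*13) = -1125/13*(-65) = 5625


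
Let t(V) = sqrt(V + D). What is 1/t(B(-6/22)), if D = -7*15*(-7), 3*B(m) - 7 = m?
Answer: sqrt(802857)/24329 ≈ 0.036829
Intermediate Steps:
B(m) = 7/3 + m/3
D = 735 (D = -105*(-7) = 735)
t(V) = sqrt(735 + V) (t(V) = sqrt(V + 735) = sqrt(735 + V))
1/t(B(-6/22)) = 1/(sqrt(735 + (7/3 + (-6/22)/3))) = 1/(sqrt(735 + (7/3 + (-6*1/22)/3))) = 1/(sqrt(735 + (7/3 + (1/3)*(-3/11)))) = 1/(sqrt(735 + (7/3 - 1/11))) = 1/(sqrt(735 + 74/33)) = 1/(sqrt(24329/33)) = 1/(sqrt(802857)/33) = sqrt(802857)/24329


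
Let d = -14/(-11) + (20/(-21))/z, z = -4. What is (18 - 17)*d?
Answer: 349/231 ≈ 1.5108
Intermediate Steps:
d = 349/231 (d = -14/(-11) + (20/(-21))/(-4) = -14*(-1/11) + (20*(-1/21))*(-¼) = 14/11 - 20/21*(-¼) = 14/11 + 5/21 = 349/231 ≈ 1.5108)
(18 - 17)*d = (18 - 17)*(349/231) = 1*(349/231) = 349/231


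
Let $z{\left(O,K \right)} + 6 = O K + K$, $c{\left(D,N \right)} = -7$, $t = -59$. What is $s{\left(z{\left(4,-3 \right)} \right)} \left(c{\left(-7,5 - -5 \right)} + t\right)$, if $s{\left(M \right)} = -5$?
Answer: $330$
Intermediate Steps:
$z{\left(O,K \right)} = -6 + K + K O$ ($z{\left(O,K \right)} = -6 + \left(O K + K\right) = -6 + \left(K O + K\right) = -6 + \left(K + K O\right) = -6 + K + K O$)
$s{\left(z{\left(4,-3 \right)} \right)} \left(c{\left(-7,5 - -5 \right)} + t\right) = - 5 \left(-7 - 59\right) = \left(-5\right) \left(-66\right) = 330$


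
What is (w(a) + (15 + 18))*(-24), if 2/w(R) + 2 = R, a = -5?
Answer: -5496/7 ≈ -785.14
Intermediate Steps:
w(R) = 2/(-2 + R)
(w(a) + (15 + 18))*(-24) = (2/(-2 - 5) + (15 + 18))*(-24) = (2/(-7) + 33)*(-24) = (2*(-1/7) + 33)*(-24) = (-2/7 + 33)*(-24) = (229/7)*(-24) = -5496/7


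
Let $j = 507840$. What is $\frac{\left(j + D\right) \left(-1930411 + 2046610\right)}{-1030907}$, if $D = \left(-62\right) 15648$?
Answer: $\frac{53722980864}{1030907} \approx 52112.0$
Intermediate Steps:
$D = -970176$
$\frac{\left(j + D\right) \left(-1930411 + 2046610\right)}{-1030907} = \frac{\left(507840 - 970176\right) \left(-1930411 + 2046610\right)}{-1030907} = \left(-462336\right) 116199 \left(- \frac{1}{1030907}\right) = \left(-53722980864\right) \left(- \frac{1}{1030907}\right) = \frac{53722980864}{1030907}$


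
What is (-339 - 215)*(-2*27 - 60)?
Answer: 63156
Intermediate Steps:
(-339 - 215)*(-2*27 - 60) = -554*(-54 - 60) = -554*(-114) = 63156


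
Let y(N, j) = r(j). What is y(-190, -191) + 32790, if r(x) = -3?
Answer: 32787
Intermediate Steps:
y(N, j) = -3
y(-190, -191) + 32790 = -3 + 32790 = 32787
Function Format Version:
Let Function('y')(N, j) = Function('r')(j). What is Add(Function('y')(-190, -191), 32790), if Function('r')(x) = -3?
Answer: 32787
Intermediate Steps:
Function('y')(N, j) = -3
Add(Function('y')(-190, -191), 32790) = Add(-3, 32790) = 32787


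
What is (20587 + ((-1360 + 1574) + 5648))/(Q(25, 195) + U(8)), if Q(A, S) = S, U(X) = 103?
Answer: 26449/298 ≈ 88.755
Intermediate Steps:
(20587 + ((-1360 + 1574) + 5648))/(Q(25, 195) + U(8)) = (20587 + ((-1360 + 1574) + 5648))/(195 + 103) = (20587 + (214 + 5648))/298 = (20587 + 5862)*(1/298) = 26449*(1/298) = 26449/298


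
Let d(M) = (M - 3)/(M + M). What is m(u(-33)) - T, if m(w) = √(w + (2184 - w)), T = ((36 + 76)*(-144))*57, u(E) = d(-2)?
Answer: 919296 + 2*√546 ≈ 9.1934e+5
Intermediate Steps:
d(M) = (-3 + M)/(2*M) (d(M) = (-3 + M)/((2*M)) = (-3 + M)*(1/(2*M)) = (-3 + M)/(2*M))
u(E) = 5/4 (u(E) = (½)*(-3 - 2)/(-2) = (½)*(-½)*(-5) = 5/4)
T = -919296 (T = (112*(-144))*57 = -16128*57 = -919296)
m(w) = 2*√546 (m(w) = √2184 = 2*√546)
m(u(-33)) - T = 2*√546 - 1*(-919296) = 2*√546 + 919296 = 919296 + 2*√546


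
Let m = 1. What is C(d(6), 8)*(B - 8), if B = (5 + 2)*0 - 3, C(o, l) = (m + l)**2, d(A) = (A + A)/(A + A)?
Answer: -891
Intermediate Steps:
d(A) = 1 (d(A) = (2*A)/((2*A)) = (2*A)*(1/(2*A)) = 1)
C(o, l) = (1 + l)**2
B = -3 (B = 7*0 - 3 = 0 - 3 = -3)
C(d(6), 8)*(B - 8) = (1 + 8)**2*(-3 - 8) = 9**2*(-11) = 81*(-11) = -891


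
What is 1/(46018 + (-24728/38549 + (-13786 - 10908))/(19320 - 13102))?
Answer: 119848841/5514727988271 ≈ 2.1732e-5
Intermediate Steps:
1/(46018 + (-24728/38549 + (-13786 - 10908))/(19320 - 13102)) = 1/(46018 + (-24728*1/38549 - 24694)/6218) = 1/(46018 + (-24728/38549 - 24694)*(1/6218)) = 1/(46018 - 951953734/38549*1/6218) = 1/(46018 - 475976867/119848841) = 1/(5514727988271/119848841) = 119848841/5514727988271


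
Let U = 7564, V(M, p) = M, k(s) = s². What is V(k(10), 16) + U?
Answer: 7664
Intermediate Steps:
V(k(10), 16) + U = 10² + 7564 = 100 + 7564 = 7664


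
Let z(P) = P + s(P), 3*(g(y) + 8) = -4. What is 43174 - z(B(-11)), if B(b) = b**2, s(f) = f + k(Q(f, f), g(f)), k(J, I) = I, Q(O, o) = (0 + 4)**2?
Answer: 128824/3 ≈ 42941.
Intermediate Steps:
g(y) = -28/3 (g(y) = -8 + (1/3)*(-4) = -8 - 4/3 = -28/3)
Q(O, o) = 16 (Q(O, o) = 4**2 = 16)
s(f) = -28/3 + f (s(f) = f - 28/3 = -28/3 + f)
z(P) = -28/3 + 2*P (z(P) = P + (-28/3 + P) = -28/3 + 2*P)
43174 - z(B(-11)) = 43174 - (-28/3 + 2*(-11)**2) = 43174 - (-28/3 + 2*121) = 43174 - (-28/3 + 242) = 43174 - 1*698/3 = 43174 - 698/3 = 128824/3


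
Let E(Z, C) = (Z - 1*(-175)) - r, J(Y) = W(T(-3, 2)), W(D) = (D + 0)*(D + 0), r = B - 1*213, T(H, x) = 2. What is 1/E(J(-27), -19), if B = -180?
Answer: 1/572 ≈ 0.0017483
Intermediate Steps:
r = -393 (r = -180 - 1*213 = -180 - 213 = -393)
W(D) = D**2 (W(D) = D*D = D**2)
J(Y) = 4 (J(Y) = 2**2 = 4)
E(Z, C) = 568 + Z (E(Z, C) = (Z - 1*(-175)) - 1*(-393) = (Z + 175) + 393 = (175 + Z) + 393 = 568 + Z)
1/E(J(-27), -19) = 1/(568 + 4) = 1/572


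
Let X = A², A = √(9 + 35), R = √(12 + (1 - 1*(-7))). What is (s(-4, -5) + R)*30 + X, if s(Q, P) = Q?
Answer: -76 + 60*√5 ≈ 58.164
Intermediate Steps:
R = 2*√5 (R = √(12 + (1 + 7)) = √(12 + 8) = √20 = 2*√5 ≈ 4.4721)
A = 2*√11 (A = √44 = 2*√11 ≈ 6.6332)
X = 44 (X = (2*√11)² = 44)
(s(-4, -5) + R)*30 + X = (-4 + 2*√5)*30 + 44 = (-120 + 60*√5) + 44 = -76 + 60*√5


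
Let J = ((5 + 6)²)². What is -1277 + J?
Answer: 13364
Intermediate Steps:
J = 14641 (J = (11²)² = 121² = 14641)
-1277 + J = -1277 + 14641 = 13364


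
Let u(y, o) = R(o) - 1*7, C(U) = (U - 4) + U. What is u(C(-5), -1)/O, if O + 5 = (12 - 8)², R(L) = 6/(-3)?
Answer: -9/11 ≈ -0.81818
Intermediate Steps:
R(L) = -2 (R(L) = 6*(-⅓) = -2)
C(U) = -4 + 2*U (C(U) = (-4 + U) + U = -4 + 2*U)
u(y, o) = -9 (u(y, o) = -2 - 1*7 = -2 - 7 = -9)
O = 11 (O = -5 + (12 - 8)² = -5 + 4² = -5 + 16 = 11)
u(C(-5), -1)/O = -9/11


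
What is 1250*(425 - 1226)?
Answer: -1001250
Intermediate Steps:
1250*(425 - 1226) = 1250*(-801) = -1001250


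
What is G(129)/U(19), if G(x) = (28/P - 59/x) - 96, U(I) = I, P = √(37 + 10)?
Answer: -12443/2451 + 28*√47/893 ≈ -4.8617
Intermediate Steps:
P = √47 ≈ 6.8557
G(x) = -96 - 59/x + 28*√47/47 (G(x) = (28/(√47) - 59/x) - 96 = (28*(√47/47) - 59/x) - 96 = (28*√47/47 - 59/x) - 96 = (-59/x + 28*√47/47) - 96 = -96 - 59/x + 28*√47/47)
G(129)/U(19) = (-96 - 59/129 + 28*√47/47)/19 = (-96 - 59*1/129 + 28*√47/47)*(1/19) = (-96 - 59/129 + 28*√47/47)*(1/19) = (-12443/129 + 28*√47/47)*(1/19) = -12443/2451 + 28*√47/893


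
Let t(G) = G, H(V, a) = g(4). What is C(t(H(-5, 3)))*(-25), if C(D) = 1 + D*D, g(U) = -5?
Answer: -650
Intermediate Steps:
H(V, a) = -5
C(D) = 1 + D²
C(t(H(-5, 3)))*(-25) = (1 + (-5)²)*(-25) = (1 + 25)*(-25) = 26*(-25) = -650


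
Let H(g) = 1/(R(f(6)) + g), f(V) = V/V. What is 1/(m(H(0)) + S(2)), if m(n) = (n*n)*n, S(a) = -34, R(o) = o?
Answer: -1/33 ≈ -0.030303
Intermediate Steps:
f(V) = 1
H(g) = 1/(1 + g)
m(n) = n**3 (m(n) = n**2*n = n**3)
1/(m(H(0)) + S(2)) = 1/((1/(1 + 0))**3 - 34) = 1/((1/1)**3 - 34) = 1/(1**3 - 34) = 1/(1 - 34) = 1/(-33) = -1/33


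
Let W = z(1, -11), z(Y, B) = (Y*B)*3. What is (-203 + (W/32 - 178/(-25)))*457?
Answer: -71990753/800 ≈ -89989.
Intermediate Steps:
z(Y, B) = 3*B*Y (z(Y, B) = (B*Y)*3 = 3*B*Y)
W = -33 (W = 3*(-11)*1 = -33)
(-203 + (W/32 - 178/(-25)))*457 = (-203 + (-33/32 - 178/(-25)))*457 = (-203 + (-33*1/32 - 178*(-1/25)))*457 = (-203 + (-33/32 + 178/25))*457 = (-203 + 4871/800)*457 = -157529/800*457 = -71990753/800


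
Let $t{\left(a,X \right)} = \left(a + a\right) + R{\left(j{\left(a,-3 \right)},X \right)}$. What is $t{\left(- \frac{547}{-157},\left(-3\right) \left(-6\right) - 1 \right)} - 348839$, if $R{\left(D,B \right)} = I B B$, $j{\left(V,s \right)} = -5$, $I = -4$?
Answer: $- \frac{54948121}{157} \approx -3.4999 \cdot 10^{5}$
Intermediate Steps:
$R{\left(D,B \right)} = - 4 B^{2}$ ($R{\left(D,B \right)} = - 4 B B = - 4 B^{2}$)
$t{\left(a,X \right)} = - 4 X^{2} + 2 a$ ($t{\left(a,X \right)} = \left(a + a\right) - 4 X^{2} = 2 a - 4 X^{2} = - 4 X^{2} + 2 a$)
$t{\left(- \frac{547}{-157},\left(-3\right) \left(-6\right) - 1 \right)} - 348839 = \left(- 4 \left(\left(-3\right) \left(-6\right) - 1\right)^{2} + 2 \left(- \frac{547}{-157}\right)\right) - 348839 = \left(- 4 \left(18 - 1\right)^{2} + 2 \left(\left(-547\right) \left(- \frac{1}{157}\right)\right)\right) - 348839 = \left(- 4 \cdot 17^{2} + 2 \cdot \frac{547}{157}\right) - 348839 = \left(\left(-4\right) 289 + \frac{1094}{157}\right) - 348839 = \left(-1156 + \frac{1094}{157}\right) - 348839 = - \frac{180398}{157} - 348839 = - \frac{54948121}{157}$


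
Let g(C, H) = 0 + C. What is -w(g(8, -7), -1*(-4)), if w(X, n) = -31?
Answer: 31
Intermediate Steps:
g(C, H) = C
-w(g(8, -7), -1*(-4)) = -1*(-31) = 31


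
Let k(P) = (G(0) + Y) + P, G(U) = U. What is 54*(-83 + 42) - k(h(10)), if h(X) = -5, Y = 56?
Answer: -2265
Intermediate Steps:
k(P) = 56 + P (k(P) = (0 + 56) + P = 56 + P)
54*(-83 + 42) - k(h(10)) = 54*(-83 + 42) - (56 - 5) = 54*(-41) - 1*51 = -2214 - 51 = -2265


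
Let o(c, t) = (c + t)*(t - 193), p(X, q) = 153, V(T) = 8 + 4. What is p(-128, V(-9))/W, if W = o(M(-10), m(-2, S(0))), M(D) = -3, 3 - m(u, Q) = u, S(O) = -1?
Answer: -153/376 ≈ -0.40691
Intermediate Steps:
V(T) = 12
m(u, Q) = 3 - u
o(c, t) = (-193 + t)*(c + t) (o(c, t) = (c + t)*(-193 + t) = (-193 + t)*(c + t))
W = -376 (W = (3 - 1*(-2))² - 193*(-3) - 193*(3 - 1*(-2)) - 3*(3 - 1*(-2)) = (3 + 2)² + 579 - 193*(3 + 2) - 3*(3 + 2) = 5² + 579 - 193*5 - 3*5 = 25 + 579 - 965 - 15 = -376)
p(-128, V(-9))/W = 153/(-376) = 153*(-1/376) = -153/376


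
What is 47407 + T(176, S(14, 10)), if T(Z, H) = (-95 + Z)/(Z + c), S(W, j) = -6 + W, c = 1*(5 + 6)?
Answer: 8865190/187 ≈ 47407.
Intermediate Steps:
c = 11 (c = 1*11 = 11)
T(Z, H) = (-95 + Z)/(11 + Z) (T(Z, H) = (-95 + Z)/(Z + 11) = (-95 + Z)/(11 + Z))
47407 + T(176, S(14, 10)) = 47407 + (-95 + 176)/(11 + 176) = 47407 + 81/187 = 8865190/187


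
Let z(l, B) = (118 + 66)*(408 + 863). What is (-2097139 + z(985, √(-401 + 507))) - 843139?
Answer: -2706414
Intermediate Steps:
z(l, B) = 233864 (z(l, B) = 184*1271 = 233864)
(-2097139 + z(985, √(-401 + 507))) - 843139 = (-2097139 + 233864) - 843139 = -1863275 - 843139 = -2706414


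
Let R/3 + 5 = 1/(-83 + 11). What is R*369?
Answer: -44403/8 ≈ -5550.4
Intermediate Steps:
R = -361/24 (R = -15 + 3/(-83 + 11) = -15 + 3/(-72) = -15 + 3*(-1/72) = -15 - 1/24 = -361/24 ≈ -15.042)
R*369 = -361/24*369 = -44403/8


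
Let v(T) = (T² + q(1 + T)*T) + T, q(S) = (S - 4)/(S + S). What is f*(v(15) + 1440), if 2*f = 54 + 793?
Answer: 11421795/16 ≈ 7.1386e+5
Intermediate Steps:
q(S) = (-4 + S)/(2*S) (q(S) = (-4 + S)/((2*S)) = (-4 + S)*(1/(2*S)) = (-4 + S)/(2*S))
v(T) = T + T² + T*(-3 + T)/(2*(1 + T)) (v(T) = (T² + ((-4 + (1 + T))/(2*(1 + T)))*T) + T = (T² + ((-3 + T)/(2*(1 + T)))*T) + T = (T² + T*(-3 + T)/(2*(1 + T))) + T = T + T² + T*(-3 + T)/(2*(1 + T)))
f = 847/2 (f = (54 + 793)/2 = (½)*847 = 847/2 ≈ 423.50)
f*(v(15) + 1440) = 847*((½)*15*(-3 + 15 + 2*(1 + 15)²)/(1 + 15) + 1440)/2 = 847*((½)*15*(-3 + 15 + 2*16²)/16 + 1440)/2 = 847*((½)*15*(1/16)*(-3 + 15 + 2*256) + 1440)/2 = 847*((½)*15*(1/16)*(-3 + 15 + 512) + 1440)/2 = 847*((½)*15*(1/16)*524 + 1440)/2 = 847*(1965/8 + 1440)/2 = (847/2)*(13485/8) = 11421795/16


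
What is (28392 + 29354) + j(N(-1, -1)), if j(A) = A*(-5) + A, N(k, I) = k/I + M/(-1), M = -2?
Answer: 57734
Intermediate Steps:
N(k, I) = 2 + k/I (N(k, I) = k/I - 2/(-1) = k/I - 2*(-1) = k/I + 2 = 2 + k/I)
j(A) = -4*A (j(A) = -5*A + A = -4*A)
(28392 + 29354) + j(N(-1, -1)) = (28392 + 29354) - 4*(2 - 1/(-1)) = 57746 - 4*(2 - 1*(-1)) = 57746 - 4*(2 + 1) = 57746 - 4*3 = 57746 - 12 = 57734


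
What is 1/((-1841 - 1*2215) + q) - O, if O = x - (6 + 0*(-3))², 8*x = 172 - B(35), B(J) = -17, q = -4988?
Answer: 223837/18088 ≈ 12.375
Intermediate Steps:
x = 189/8 (x = (172 - 1*(-17))/8 = (172 + 17)/8 = (⅛)*189 = 189/8 ≈ 23.625)
O = -99/8 (O = 189/8 - (6 + 0*(-3))² = 189/8 - (6 + 0)² = 189/8 - 1*6² = 189/8 - 1*36 = 189/8 - 36 = -99/8 ≈ -12.375)
1/((-1841 - 1*2215) + q) - O = 1/((-1841 - 1*2215) - 4988) - 1*(-99/8) = 1/((-1841 - 2215) - 4988) + 99/8 = 1/(-4056 - 4988) + 99/8 = 1/(-9044) + 99/8 = -1/9044 + 99/8 = 223837/18088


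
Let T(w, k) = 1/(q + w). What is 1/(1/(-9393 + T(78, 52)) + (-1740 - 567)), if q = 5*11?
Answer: -1249268/2882061409 ≈ -0.00043346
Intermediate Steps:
q = 55
T(w, k) = 1/(55 + w)
1/(1/(-9393 + T(78, 52)) + (-1740 - 567)) = 1/(1/(-9393 + 1/(55 + 78)) + (-1740 - 567)) = 1/(1/(-9393 + 1/133) - 2307) = 1/(1/(-1249268/133) - 2307) = 1/(-133/1249268 - 2307) = 1/(-2882061409/1249268) = -1249268/2882061409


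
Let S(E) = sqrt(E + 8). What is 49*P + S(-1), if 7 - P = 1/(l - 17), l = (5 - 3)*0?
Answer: 5880/17 + sqrt(7) ≈ 348.53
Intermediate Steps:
l = 0 (l = 2*0 = 0)
S(E) = sqrt(8 + E)
P = 120/17 (P = 7 - 1/(0 - 17) = 7 - 1/(-17) = 7 - 1*(-1/17) = 7 + 1/17 = 120/17 ≈ 7.0588)
49*P + S(-1) = 49*(120/17) + sqrt(8 - 1) = 5880/17 + sqrt(7)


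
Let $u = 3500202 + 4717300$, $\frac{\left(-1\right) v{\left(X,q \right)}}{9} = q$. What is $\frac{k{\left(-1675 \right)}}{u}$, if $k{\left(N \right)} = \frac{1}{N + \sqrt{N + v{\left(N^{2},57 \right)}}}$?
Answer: $- \frac{1675}{23073208943126} - \frac{i \sqrt{547}}{11536604471563} \approx -7.2595 \cdot 10^{-11} - 2.0273 \cdot 10^{-12} i$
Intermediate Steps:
$v{\left(X,q \right)} = - 9 q$
$u = 8217502$
$k{\left(N \right)} = \frac{1}{N + \sqrt{-513 + N}}$ ($k{\left(N \right)} = \frac{1}{N + \sqrt{N - 513}} = \frac{1}{N + \sqrt{-513 + N}}$)
$\frac{k{\left(-1675 \right)}}{u} = \frac{1}{\left(-1675 + \sqrt{-513 - 1675}\right) 8217502} = \frac{1}{-1675 + \sqrt{-2188}} \cdot \frac{1}{8217502} = \frac{1}{-1675 + 2 i \sqrt{547}} \cdot \frac{1}{8217502} = \frac{1}{8217502 \left(-1675 + 2 i \sqrt{547}\right)}$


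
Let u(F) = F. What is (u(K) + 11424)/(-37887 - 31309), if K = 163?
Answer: -11587/69196 ≈ -0.16745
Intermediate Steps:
(u(K) + 11424)/(-37887 - 31309) = (163 + 11424)/(-37887 - 31309) = 11587/(-69196) = 11587*(-1/69196) = -11587/69196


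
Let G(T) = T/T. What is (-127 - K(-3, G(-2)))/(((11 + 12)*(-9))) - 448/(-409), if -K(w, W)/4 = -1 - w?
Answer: 141407/84663 ≈ 1.6702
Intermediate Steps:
G(T) = 1
K(w, W) = 4 + 4*w (K(w, W) = -4*(-1 - w) = 4 + 4*w)
(-127 - K(-3, G(-2)))/(((11 + 12)*(-9))) - 448/(-409) = (-127 - (4 + 4*(-3)))/(((11 + 12)*(-9))) - 448/(-409) = (-127 - (4 - 12))/((23*(-9))) - 448*(-1/409) = (-127 - 1*(-8))/(-207) + 448/409 = (-127 + 8)*(-1/207) + 448/409 = -119*(-1/207) + 448/409 = 119/207 + 448/409 = 141407/84663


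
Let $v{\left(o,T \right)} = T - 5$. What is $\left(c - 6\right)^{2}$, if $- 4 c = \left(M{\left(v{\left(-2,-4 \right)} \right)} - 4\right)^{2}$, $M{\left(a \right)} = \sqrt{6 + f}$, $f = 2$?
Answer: $176 - 96 \sqrt{2} \approx 40.235$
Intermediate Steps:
$v{\left(o,T \right)} = -5 + T$ ($v{\left(o,T \right)} = T - 5 = -5 + T$)
$M{\left(a \right)} = 2 \sqrt{2}$ ($M{\left(a \right)} = \sqrt{6 + 2} = \sqrt{8} = 2 \sqrt{2}$)
$c = - \frac{\left(-4 + 2 \sqrt{2}\right)^{2}}{4}$ ($c = - \frac{\left(2 \sqrt{2} - 4\right)^{2}}{4} = - \frac{\left(-4 + 2 \sqrt{2}\right)^{2}}{4} \approx -0.34315$)
$\left(c - 6\right)^{2} = \left(\left(-6 + 4 \sqrt{2}\right) - 6\right)^{2} = \left(-12 + 4 \sqrt{2}\right)^{2}$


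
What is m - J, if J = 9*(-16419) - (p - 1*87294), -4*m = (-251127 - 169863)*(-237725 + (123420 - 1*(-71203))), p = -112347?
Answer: -4536429615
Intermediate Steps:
m = -4536377745 (m = -(-251127 - 169863)*(-237725 + (123420 - 1*(-71203)))/4 = -(-210495)*(-237725 + (123420 + 71203))/2 = -(-210495)*(-237725 + 194623)/2 = -(-210495)*(-43102)/2 = -¼*18145510980 = -4536377745)
J = 51870 (J = 9*(-16419) - (-112347 - 1*87294) = -147771 - (-112347 - 87294) = -147771 - 1*(-199641) = -147771 + 199641 = 51870)
m - J = -4536377745 - 1*51870 = -4536377745 - 51870 = -4536429615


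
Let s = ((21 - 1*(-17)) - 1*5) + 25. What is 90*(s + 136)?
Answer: 17460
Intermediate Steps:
s = 58 (s = ((21 + 17) - 5) + 25 = (38 - 5) + 25 = 33 + 25 = 58)
90*(s + 136) = 90*(58 + 136) = 90*194 = 17460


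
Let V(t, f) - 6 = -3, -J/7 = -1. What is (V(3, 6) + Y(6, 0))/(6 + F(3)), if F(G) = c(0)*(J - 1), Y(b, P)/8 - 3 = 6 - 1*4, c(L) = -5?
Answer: -43/24 ≈ -1.7917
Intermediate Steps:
J = 7 (J = -7*(-1) = 7)
Y(b, P) = 40 (Y(b, P) = 24 + 8*(6 - 1*4) = 24 + 8*(6 - 4) = 24 + 8*2 = 24 + 16 = 40)
V(t, f) = 3 (V(t, f) = 6 - 3 = 3)
F(G) = -30 (F(G) = -5*(7 - 1) = -5*6 = -30)
(V(3, 6) + Y(6, 0))/(6 + F(3)) = (3 + 40)/(6 - 30) = 43/(-24) = -1/24*43 = -43/24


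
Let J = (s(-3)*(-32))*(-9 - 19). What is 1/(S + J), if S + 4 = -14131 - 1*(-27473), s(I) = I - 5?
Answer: 1/6170 ≈ 0.00016207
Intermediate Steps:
s(I) = -5 + I
S = 13338 (S = -4 + (-14131 - 1*(-27473)) = -4 + (-14131 + 27473) = -4 + 13342 = 13338)
J = -7168 (J = ((-5 - 3)*(-32))*(-9 - 19) = -8*(-32)*(-28) = 256*(-28) = -7168)
1/(S + J) = 1/(13338 - 7168) = 1/6170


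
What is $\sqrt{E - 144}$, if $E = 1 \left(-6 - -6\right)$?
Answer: $12 i \approx 12.0 i$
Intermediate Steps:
$E = 0$ ($E = 1 \left(-6 + 6\right) = 1 \cdot 0 = 0$)
$\sqrt{E - 144} = \sqrt{0 - 144} = \sqrt{-144} = 12 i$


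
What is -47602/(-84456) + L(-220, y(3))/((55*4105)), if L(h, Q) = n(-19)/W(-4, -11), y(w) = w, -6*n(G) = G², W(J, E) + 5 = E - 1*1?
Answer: 5373820229/9534026700 ≈ 0.56365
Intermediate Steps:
W(J, E) = -6 + E (W(J, E) = -5 + (E - 1*1) = -5 + (E - 1) = -5 + (-1 + E) = -6 + E)
n(G) = -G²/6
L(h, Q) = 361/102 (L(h, Q) = (-⅙*(-19)²)/(-6 - 11) = -⅙*361/(-17) = -361/6*(-1/17) = 361/102)
-47602/(-84456) + L(-220, y(3))/((55*4105)) = -47602/(-84456) + 361/(102*((55*4105))) = -47602*(-1/84456) + (361/102)/225775 = 23801/42228 + (361/102)*(1/225775) = 23801/42228 + 361/23029050 = 5373820229/9534026700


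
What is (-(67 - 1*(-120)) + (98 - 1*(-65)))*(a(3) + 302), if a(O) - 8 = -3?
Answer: -7368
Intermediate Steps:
a(O) = 5 (a(O) = 8 - 3 = 5)
(-(67 - 1*(-120)) + (98 - 1*(-65)))*(a(3) + 302) = (-(67 - 1*(-120)) + (98 - 1*(-65)))*(5 + 302) = (-(67 + 120) + (98 + 65))*307 = (-1*187 + 163)*307 = (-187 + 163)*307 = -24*307 = -7368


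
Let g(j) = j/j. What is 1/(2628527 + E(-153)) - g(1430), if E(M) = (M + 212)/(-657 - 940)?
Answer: -4197755963/4197757560 ≈ -1.0000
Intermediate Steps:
g(j) = 1
E(M) = -212/1597 - M/1597 (E(M) = (212 + M)/(-1597) = (212 + M)*(-1/1597) = -212/1597 - M/1597)
1/(2628527 + E(-153)) - g(1430) = 1/(2628527 + (-212/1597 - 1/1597*(-153))) - 1*1 = 1/(2628527 + (-212/1597 + 153/1597)) - 1 = 1/(2628527 - 59/1597) - 1 = 1/(4197757560/1597) - 1 = 1597/4197757560 - 1 = -4197755963/4197757560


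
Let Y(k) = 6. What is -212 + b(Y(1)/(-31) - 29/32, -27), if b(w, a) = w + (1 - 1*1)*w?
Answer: -211395/992 ≈ -213.10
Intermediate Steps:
b(w, a) = w (b(w, a) = w + (1 - 1)*w = w + 0*w = w + 0 = w)
-212 + b(Y(1)/(-31) - 29/32, -27) = -212 + (6/(-31) - 29/32) = -212 + (6*(-1/31) - 29*1/32) = -212 + (-6/31 - 29/32) = -212 - 1091/992 = -211395/992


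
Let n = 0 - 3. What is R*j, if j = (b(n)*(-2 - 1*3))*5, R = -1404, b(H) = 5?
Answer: 175500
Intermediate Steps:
n = -3
j = -125 (j = (5*(-2 - 1*3))*5 = (5*(-2 - 3))*5 = (5*(-5))*5 = -25*5 = -125)
R*j = -1404*(-125) = 175500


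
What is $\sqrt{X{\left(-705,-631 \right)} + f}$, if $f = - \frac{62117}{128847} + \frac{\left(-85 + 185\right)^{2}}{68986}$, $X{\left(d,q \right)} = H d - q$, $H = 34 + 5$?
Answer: $\frac{5 i \sqrt{21224950182038605554051}}{4444319571} \approx 163.9 i$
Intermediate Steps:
$H = 39$
$X{\left(d,q \right)} = - q + 39 d$ ($X{\left(d,q \right)} = 39 d - q = - q + 39 d$)
$f = - \frac{1498366681}{4444319571}$ ($f = \left(-62117\right) \frac{1}{128847} + 100^{2} \cdot \frac{1}{68986} = - \frac{62117}{128847} + 10000 \cdot \frac{1}{68986} = - \frac{62117}{128847} + \frac{5000}{34493} = - \frac{1498366681}{4444319571} \approx -0.33714$)
$\sqrt{X{\left(-705,-631 \right)} + f} = \sqrt{\left(\left(-1\right) \left(-631\right) + 39 \left(-705\right)\right) - \frac{1498366681}{4444319571}} = \sqrt{\left(631 - 27495\right) - \frac{1498366681}{4444319571}} = \sqrt{-26864 - \frac{1498366681}{4444319571}} = \sqrt{- \frac{119393699322025}{4444319571}} = \frac{5 i \sqrt{21224950182038605554051}}{4444319571}$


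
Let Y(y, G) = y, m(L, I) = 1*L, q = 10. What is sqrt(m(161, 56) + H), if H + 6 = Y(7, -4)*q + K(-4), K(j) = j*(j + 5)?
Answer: sqrt(221) ≈ 14.866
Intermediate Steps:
m(L, I) = L
K(j) = j*(5 + j)
H = 60 (H = -6 + (7*10 - 4*(5 - 4)) = -6 + (70 - 4*1) = -6 + (70 - 4) = -6 + 66 = 60)
sqrt(m(161, 56) + H) = sqrt(161 + 60) = sqrt(221)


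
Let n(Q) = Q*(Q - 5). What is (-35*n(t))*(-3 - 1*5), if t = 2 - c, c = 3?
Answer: 1680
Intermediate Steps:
t = -1 (t = 2 - 1*3 = 2 - 3 = -1)
n(Q) = Q*(-5 + Q)
(-35*n(t))*(-3 - 1*5) = (-(-35)*(-5 - 1))*(-3 - 1*5) = (-(-35)*(-6))*(-3 - 5) = -35*6*(-8) = -210*(-8) = 1680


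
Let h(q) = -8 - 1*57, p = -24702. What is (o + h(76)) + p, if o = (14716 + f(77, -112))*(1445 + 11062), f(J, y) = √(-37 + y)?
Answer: 184028245 + 12507*I*√149 ≈ 1.8403e+8 + 1.5267e+5*I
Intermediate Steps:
h(q) = -65 (h(q) = -8 - 57 = -65)
o = 184053012 + 12507*I*√149 (o = (14716 + √(-37 - 112))*(1445 + 11062) = (14716 + √(-149))*12507 = (14716 + I*√149)*12507 = 184053012 + 12507*I*√149 ≈ 1.8405e+8 + 1.5267e+5*I)
(o + h(76)) + p = ((184053012 + 12507*I*√149) - 65) - 24702 = (184052947 + 12507*I*√149) - 24702 = 184028245 + 12507*I*√149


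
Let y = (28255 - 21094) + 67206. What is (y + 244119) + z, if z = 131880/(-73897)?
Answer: 23535028062/73897 ≈ 3.1848e+5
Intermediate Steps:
z = -131880/73897 (z = 131880*(-1/73897) = -131880/73897 ≈ -1.7846)
y = 74367 (y = 7161 + 67206 = 74367)
(y + 244119) + z = (74367 + 244119) - 131880/73897 = 318486 - 131880/73897 = 23535028062/73897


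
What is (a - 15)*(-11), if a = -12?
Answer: 297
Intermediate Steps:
(a - 15)*(-11) = (-12 - 15)*(-11) = -27*(-11) = 297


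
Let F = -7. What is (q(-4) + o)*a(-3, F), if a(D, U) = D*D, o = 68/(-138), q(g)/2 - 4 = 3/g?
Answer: 2487/46 ≈ 54.065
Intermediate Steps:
q(g) = 8 + 6/g (q(g) = 8 + 2*(3/g) = 8 + 6/g)
o = -34/69 (o = 68*(-1/138) = -34/69 ≈ -0.49275)
a(D, U) = D**2
(q(-4) + o)*a(-3, F) = ((8 + 6/(-4)) - 34/69)*(-3)**2 = ((8 + 6*(-1/4)) - 34/69)*9 = ((8 - 3/2) - 34/69)*9 = (13/2 - 34/69)*9 = (829/138)*9 = 2487/46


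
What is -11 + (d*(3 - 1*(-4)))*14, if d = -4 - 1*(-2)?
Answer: -207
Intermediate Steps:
d = -2 (d = -4 + 2 = -2)
-11 + (d*(3 - 1*(-4)))*14 = -11 - 2*(3 - 1*(-4))*14 = -11 - 2*(3 + 4)*14 = -11 - 2*7*14 = -11 - 14*14 = -11 - 196 = -207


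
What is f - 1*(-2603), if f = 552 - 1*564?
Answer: 2591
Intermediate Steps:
f = -12 (f = 552 - 564 = -12)
f - 1*(-2603) = -12 - 1*(-2603) = -12 + 2603 = 2591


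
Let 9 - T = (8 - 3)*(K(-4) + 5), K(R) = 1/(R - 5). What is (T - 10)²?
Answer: 52441/81 ≈ 647.42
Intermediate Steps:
K(R) = 1/(-5 + R)
T = -139/9 (T = 9 - (8 - 3)*(1/(-5 - 4) + 5) = 9 - 5*(1/(-9) + 5) = 9 - 5*(-⅑ + 5) = 9 - 5*44/9 = 9 - 1*220/9 = 9 - 220/9 = -139/9 ≈ -15.444)
(T - 10)² = (-139/9 - 10)² = (-229/9)² = 52441/81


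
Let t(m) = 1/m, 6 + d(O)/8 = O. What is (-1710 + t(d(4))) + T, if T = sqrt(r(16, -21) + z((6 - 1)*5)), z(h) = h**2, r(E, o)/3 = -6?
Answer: -27361/16 + sqrt(607) ≈ -1685.4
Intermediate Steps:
d(O) = -48 + 8*O
r(E, o) = -18 (r(E, o) = 3*(-6) = -18)
T = sqrt(607) (T = sqrt(-18 + ((6 - 1)*5)**2) = sqrt(-18 + (5*5)**2) = sqrt(-18 + 25**2) = sqrt(-18 + 625) = sqrt(607) ≈ 24.637)
(-1710 + t(d(4))) + T = (-1710 + 1/(-48 + 8*4)) + sqrt(607) = (-1710 + 1/(-48 + 32)) + sqrt(607) = (-1710 + 1/(-16)) + sqrt(607) = (-1710 - 1/16) + sqrt(607) = -27361/16 + sqrt(607)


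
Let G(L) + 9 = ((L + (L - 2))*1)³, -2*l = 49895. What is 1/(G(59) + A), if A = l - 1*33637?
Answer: 2/3004605 ≈ 6.6564e-7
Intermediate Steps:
l = -49895/2 (l = -½*49895 = -49895/2 ≈ -24948.)
A = -117169/2 (A = -49895/2 - 1*33637 = -49895/2 - 33637 = -117169/2 ≈ -58585.)
G(L) = -9 + (-2 + 2*L)³ (G(L) = -9 + ((L + (L - 2))*1)³ = -9 + ((L + (-2 + L))*1)³ = -9 + ((-2 + 2*L)*1)³ = -9 + (-2 + 2*L)³)
1/(G(59) + A) = 1/((-9 + 8*(-1 + 59)³) - 117169/2) = 1/((-9 + 8*58³) - 117169/2) = 1/((-9 + 8*195112) - 117169/2) = 1/((-9 + 1560896) - 117169/2) = 1/(1560887 - 117169/2) = 1/(3004605/2) = 2/3004605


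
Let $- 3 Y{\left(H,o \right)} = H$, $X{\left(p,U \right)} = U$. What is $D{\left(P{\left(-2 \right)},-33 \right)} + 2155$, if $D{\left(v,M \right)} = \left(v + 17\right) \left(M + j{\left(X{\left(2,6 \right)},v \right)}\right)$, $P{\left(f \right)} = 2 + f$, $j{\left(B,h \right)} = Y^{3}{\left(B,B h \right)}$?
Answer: $1458$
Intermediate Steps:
$Y{\left(H,o \right)} = - \frac{H}{3}$
$j{\left(B,h \right)} = - \frac{B^{3}}{27}$ ($j{\left(B,h \right)} = \left(- \frac{B}{3}\right)^{3} = - \frac{B^{3}}{27}$)
$D{\left(v,M \right)} = \left(-8 + M\right) \left(17 + v\right)$ ($D{\left(v,M \right)} = \left(v + 17\right) \left(M - \frac{6^{3}}{27}\right) = \left(17 + v\right) \left(M - 8\right) = \left(17 + v\right) \left(-8 + M\right) = \left(-8 + M\right) \left(17 + v\right)$)
$D{\left(P{\left(-2 \right)},-33 \right)} + 2155 = \left(-136 - 8 \left(2 - 2\right) + 17 \left(-33\right) - 33 \left(2 - 2\right)\right) + 2155 = \left(-136 - 0 - 561 - 0\right) + 2155 = \left(-136 + 0 - 561 + 0\right) + 2155 = -697 + 2155 = 1458$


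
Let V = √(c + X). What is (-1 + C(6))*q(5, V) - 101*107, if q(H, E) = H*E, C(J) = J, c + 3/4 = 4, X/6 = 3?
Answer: -10807 + 25*√85/2 ≈ -10692.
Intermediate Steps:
X = 18 (X = 6*3 = 18)
c = 13/4 (c = -¾ + 4 = 13/4 ≈ 3.2500)
V = √85/2 (V = √(13/4 + 18) = √(85/4) = √85/2 ≈ 4.6098)
q(H, E) = E*H
(-1 + C(6))*q(5, V) - 101*107 = (-1 + 6)*((√85/2)*5) - 101*107 = 5*(5*√85/2) - 10807 = 25*√85/2 - 10807 = -10807 + 25*√85/2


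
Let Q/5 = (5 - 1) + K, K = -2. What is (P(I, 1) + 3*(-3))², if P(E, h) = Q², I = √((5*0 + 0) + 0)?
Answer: 8281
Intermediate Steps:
Q = 10 (Q = 5*((5 - 1) - 2) = 5*(4 - 2) = 5*2 = 10)
I = 0 (I = √((0 + 0) + 0) = √(0 + 0) = √0 = 0)
P(E, h) = 100 (P(E, h) = 10² = 100)
(P(I, 1) + 3*(-3))² = (100 + 3*(-3))² = (100 - 9)² = 91² = 8281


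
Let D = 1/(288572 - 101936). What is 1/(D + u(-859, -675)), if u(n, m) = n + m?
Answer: -186636/286299623 ≈ -0.00065189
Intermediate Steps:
u(n, m) = m + n
D = 1/186636 ≈ 5.3580e-6
1/(D + u(-859, -675)) = 1/(1/186636 + (-675 - 859)) = 1/(1/186636 - 1534) = 1/(-286299623/186636) = -186636/286299623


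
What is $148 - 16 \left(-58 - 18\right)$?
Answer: $1364$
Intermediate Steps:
$148 - 16 \left(-58 - 18\right) = 148 - -1216 = 148 + 1216 = 1364$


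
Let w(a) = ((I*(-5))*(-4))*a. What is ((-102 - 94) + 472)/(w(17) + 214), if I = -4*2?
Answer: -138/1253 ≈ -0.11014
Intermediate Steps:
I = -8
w(a) = -160*a (w(a) = (-8*(-5)*(-4))*a = (40*(-4))*a = -160*a)
((-102 - 94) + 472)/(w(17) + 214) = ((-102 - 94) + 472)/(-160*17 + 214) = (-196 + 472)/(-2720 + 214) = 276/(-2506) = 276*(-1/2506) = -138/1253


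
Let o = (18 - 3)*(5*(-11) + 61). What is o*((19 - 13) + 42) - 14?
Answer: 4306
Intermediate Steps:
o = 90 (o = 15*(-55 + 61) = 15*6 = 90)
o*((19 - 13) + 42) - 14 = 90*((19 - 13) + 42) - 14 = 90*(6 + 42) - 14 = 90*48 - 14 = 4320 - 14 = 4306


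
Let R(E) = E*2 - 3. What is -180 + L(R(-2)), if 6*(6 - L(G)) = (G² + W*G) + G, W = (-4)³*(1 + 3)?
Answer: -1439/3 ≈ -479.67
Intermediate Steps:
W = -256 (W = -64*4 = -256)
R(E) = -3 + 2*E (R(E) = 2*E - 3 = -3 + 2*E)
L(G) = 6 - G²/6 + 85*G/2 (L(G) = 6 - ((G² - 256*G) + G)/6 = 6 - (G² - 255*G)/6 = 6 + (-G²/6 + 85*G/2) = 6 - G²/6 + 85*G/2)
-180 + L(R(-2)) = -180 + (6 - (-3 + 2*(-2))²/6 + 85*(-3 + 2*(-2))/2) = -180 + (6 - (-3 - 4)²/6 + 85*(-3 - 4)/2) = -180 + (6 - ⅙*(-7)² + (85/2)*(-7)) = -180 + (6 - ⅙*49 - 595/2) = -180 + (6 - 49/6 - 595/2) = -180 - 899/3 = -1439/3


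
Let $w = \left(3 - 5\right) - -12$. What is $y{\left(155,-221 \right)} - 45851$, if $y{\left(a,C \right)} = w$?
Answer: $-45841$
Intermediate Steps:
$w = 10$ ($w = -2 + 12 = 10$)
$y{\left(a,C \right)} = 10$
$y{\left(155,-221 \right)} - 45851 = 10 - 45851 = -45841$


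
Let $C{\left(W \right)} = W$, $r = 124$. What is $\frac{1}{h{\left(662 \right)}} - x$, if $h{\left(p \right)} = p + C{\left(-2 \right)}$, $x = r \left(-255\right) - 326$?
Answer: $\frac{21084361}{660} \approx 31946.0$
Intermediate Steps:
$x = -31946$ ($x = 124 \left(-255\right) - 326 = -31620 - 326 = -31946$)
$h{\left(p \right)} = -2 + p$ ($h{\left(p \right)} = p - 2 = -2 + p$)
$\frac{1}{h{\left(662 \right)}} - x = \frac{1}{-2 + 662} - -31946 = \frac{1}{660} + 31946 = \frac{21084361}{660}$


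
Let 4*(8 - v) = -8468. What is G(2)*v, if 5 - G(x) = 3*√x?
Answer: 10625 - 6375*√2 ≈ 1609.4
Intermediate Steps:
v = 2125 (v = 8 - ¼*(-8468) = 8 + 2117 = 2125)
G(x) = 5 - 3*√x
G(2)*v = (5 - 3*√2)*2125 = 10625 - 6375*√2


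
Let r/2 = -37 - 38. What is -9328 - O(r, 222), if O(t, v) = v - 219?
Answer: -9331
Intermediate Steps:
r = -150 (r = 2*(-37 - 38) = 2*(-75) = -150)
O(t, v) = -219 + v
-9328 - O(r, 222) = -9328 - (-219 + 222) = -9328 - 1*3 = -9328 - 3 = -9331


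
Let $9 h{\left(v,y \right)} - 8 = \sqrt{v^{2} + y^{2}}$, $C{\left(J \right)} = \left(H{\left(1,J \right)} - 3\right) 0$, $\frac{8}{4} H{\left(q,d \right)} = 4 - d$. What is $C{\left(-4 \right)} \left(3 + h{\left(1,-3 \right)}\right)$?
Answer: $0$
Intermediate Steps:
$H{\left(q,d \right)} = 2 - \frac{d}{2}$ ($H{\left(q,d \right)} = \frac{4 - d}{2} = 2 - \frac{d}{2}$)
$C{\left(J \right)} = 0$ ($C{\left(J \right)} = \left(\left(2 - \frac{J}{2}\right) - 3\right) 0 = \left(-1 - \frac{J}{2}\right) 0 = 0$)
$h{\left(v,y \right)} = \frac{8}{9} + \frac{\sqrt{v^{2} + y^{2}}}{9}$
$C{\left(-4 \right)} \left(3 + h{\left(1,-3 \right)}\right) = 0 \left(3 + \left(\frac{8}{9} + \frac{\sqrt{1^{2} + \left(-3\right)^{2}}}{9}\right)\right) = 0 \left(3 + \left(\frac{8}{9} + \frac{\sqrt{1 + 9}}{9}\right)\right) = 0 \left(3 + \left(\frac{8}{9} + \frac{\sqrt{10}}{9}\right)\right) = 0 \left(\frac{35}{9} + \frac{\sqrt{10}}{9}\right) = 0$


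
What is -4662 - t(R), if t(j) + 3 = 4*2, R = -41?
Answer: -4667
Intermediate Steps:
t(j) = 5 (t(j) = -3 + 4*2 = -3 + 8 = 5)
-4662 - t(R) = -4662 - 1*5 = -4662 - 5 = -4667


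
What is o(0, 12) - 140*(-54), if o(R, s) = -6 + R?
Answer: 7554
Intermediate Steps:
o(0, 12) - 140*(-54) = (-6 + 0) - 140*(-54) = -6 + 7560 = 7554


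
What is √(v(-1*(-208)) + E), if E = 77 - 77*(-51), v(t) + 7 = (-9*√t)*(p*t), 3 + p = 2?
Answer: √(3997 + 7488*√13) ≈ 176.05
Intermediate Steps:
p = -1 (p = -3 + 2 = -1)
v(t) = -7 + 9*t^(3/2) (v(t) = -7 + (-9*√t)*(-t) = -7 + 9*t^(3/2))
E = 4004 (E = 77 + 3927 = 4004)
√(v(-1*(-208)) + E) = √((-7 + 9*(-1*(-208))^(3/2)) + 4004) = √((-7 + 9*208^(3/2)) + 4004) = √((-7 + 9*(832*√13)) + 4004) = √((-7 + 7488*√13) + 4004) = √(3997 + 7488*√13)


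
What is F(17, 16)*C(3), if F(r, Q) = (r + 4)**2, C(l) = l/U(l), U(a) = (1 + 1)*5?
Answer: 1323/10 ≈ 132.30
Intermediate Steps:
U(a) = 10 (U(a) = 2*5 = 10)
C(l) = l/10
F(r, Q) = (4 + r)**2
F(17, 16)*C(3) = (4 + 17)**2*((1/10)*3) = 21**2*(3/10) = 441*(3/10) = 1323/10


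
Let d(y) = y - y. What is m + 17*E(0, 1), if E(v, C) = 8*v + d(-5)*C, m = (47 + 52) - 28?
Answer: 71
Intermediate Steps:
d(y) = 0
m = 71 (m = 99 - 28 = 71)
E(v, C) = 8*v (E(v, C) = 8*v + 0*C = 8*v + 0 = 8*v)
m + 17*E(0, 1) = 71 + 17*(8*0) = 71 + 17*0 = 71 + 0 = 71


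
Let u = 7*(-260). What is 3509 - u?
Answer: 5329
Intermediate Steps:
u = -1820
3509 - u = 3509 - 1*(-1820) = 3509 + 1820 = 5329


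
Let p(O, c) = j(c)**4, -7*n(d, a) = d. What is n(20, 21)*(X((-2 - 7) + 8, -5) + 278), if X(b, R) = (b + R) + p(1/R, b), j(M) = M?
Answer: -780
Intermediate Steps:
n(d, a) = -d/7
p(O, c) = c**4
X(b, R) = R + b + b**4 (X(b, R) = (b + R) + b**4 = (R + b) + b**4 = R + b + b**4)
n(20, 21)*(X((-2 - 7) + 8, -5) + 278) = (-1/7*20)*((-5 + ((-2 - 7) + 8) + ((-2 - 7) + 8)**4) + 278) = -20*((-5 + (-9 + 8) + (-9 + 8)**4) + 278)/7 = -20*((-5 - 1 + (-1)**4) + 278)/7 = -20*((-5 - 1 + 1) + 278)/7 = -20*(-5 + 278)/7 = -20/7*273 = -780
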